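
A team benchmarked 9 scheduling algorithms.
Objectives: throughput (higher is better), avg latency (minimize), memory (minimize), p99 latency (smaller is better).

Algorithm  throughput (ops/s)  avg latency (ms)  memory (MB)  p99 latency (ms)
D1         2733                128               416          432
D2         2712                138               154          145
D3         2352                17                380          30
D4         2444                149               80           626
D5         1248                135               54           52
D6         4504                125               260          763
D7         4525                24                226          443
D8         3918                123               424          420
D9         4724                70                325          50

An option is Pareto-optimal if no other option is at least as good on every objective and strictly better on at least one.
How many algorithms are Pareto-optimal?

D1: dominated by D9 (throughput 4724≥2733, avg latency 70≤128, memory 325≤416, p99 latency 50≤432).
D2: not dominated.
D3: not dominated (best avg latency).
D4: not dominated.
D5: not dominated (best memory).
D6: dominated by D7 (throughput 4525≥4504, avg latency 24≤125, memory 226≤260, p99 latency 443≤763).
D7: not dominated.
D8: dominated by D9 (throughput 4724≥3918, avg latency 70≤123, memory 325≤424, p99 latency 50≤420).
D9: not dominated (best throughput).
Pareto-optimal: D2, D3, D4, D5, D7, D9 → 6.

6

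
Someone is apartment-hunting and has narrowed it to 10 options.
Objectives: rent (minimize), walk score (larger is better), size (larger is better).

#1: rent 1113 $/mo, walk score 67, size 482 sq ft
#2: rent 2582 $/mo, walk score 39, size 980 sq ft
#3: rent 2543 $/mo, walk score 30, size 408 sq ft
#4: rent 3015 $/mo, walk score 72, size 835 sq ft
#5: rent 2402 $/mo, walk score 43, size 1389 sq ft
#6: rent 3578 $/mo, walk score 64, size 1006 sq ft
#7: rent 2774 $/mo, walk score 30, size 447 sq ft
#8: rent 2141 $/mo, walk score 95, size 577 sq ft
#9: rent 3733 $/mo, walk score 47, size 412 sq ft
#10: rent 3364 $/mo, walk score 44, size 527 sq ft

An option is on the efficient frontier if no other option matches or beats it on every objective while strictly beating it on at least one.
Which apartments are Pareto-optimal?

#1, #4, #5, #6, #8

#1: not dominated (best rent).
#2: dominated by #5 (rent 2402≤2582, walk score 43≥39, size 1389≥980).
#3: dominated by #1 (rent 1113≤2543, walk score 67≥30, size 482≥408).
#4: not dominated.
#5: not dominated (best size).
#6: not dominated.
#7: dominated by #1 (rent 1113≤2774, walk score 67≥30, size 482≥447).
#8: not dominated (best walk score).
#9: dominated by #1 (rent 1113≤3733, walk score 67≥47, size 482≥412).
#10: dominated by #4 (rent 3015≤3364, walk score 72≥44, size 835≥527).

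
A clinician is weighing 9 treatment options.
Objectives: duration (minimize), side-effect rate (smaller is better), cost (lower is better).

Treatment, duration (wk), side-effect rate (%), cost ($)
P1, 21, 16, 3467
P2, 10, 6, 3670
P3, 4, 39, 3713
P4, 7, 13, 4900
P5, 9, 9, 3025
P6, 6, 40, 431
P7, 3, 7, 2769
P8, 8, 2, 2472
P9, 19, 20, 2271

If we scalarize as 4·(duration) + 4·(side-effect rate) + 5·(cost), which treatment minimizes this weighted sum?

P1: 4·21 + 4·16 + 5·3467 = 17483
P2: 4·10 + 4·6 + 5·3670 = 18414
P3: 4·4 + 4·39 + 5·3713 = 18737
P4: 4·7 + 4·13 + 5·4900 = 24580
P5: 4·9 + 4·9 + 5·3025 = 15197
P6: 4·6 + 4·40 + 5·431 = 2339
P7: 4·3 + 4·7 + 5·2769 = 13885
P8: 4·8 + 4·2 + 5·2472 = 12400
P9: 4·19 + 4·20 + 5·2271 = 11511
Lowest: P6 at 2339.

P6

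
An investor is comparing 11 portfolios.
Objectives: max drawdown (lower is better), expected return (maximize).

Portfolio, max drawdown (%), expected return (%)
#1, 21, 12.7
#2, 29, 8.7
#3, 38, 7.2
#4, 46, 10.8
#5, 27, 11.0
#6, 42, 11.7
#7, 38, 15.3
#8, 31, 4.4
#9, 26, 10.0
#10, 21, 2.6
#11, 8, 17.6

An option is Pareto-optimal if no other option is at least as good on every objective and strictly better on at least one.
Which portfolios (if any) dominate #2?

#1: max drawdown 21≤29, expected return 12.7≥8.7 — dominates #2.
#5: max drawdown 27≤29, expected return 11.0≥8.7 — dominates #2.
#9: max drawdown 26≤29, expected return 10.0≥8.7 — dominates #2.
#11: max drawdown 8≤29, expected return 17.6≥8.7 — dominates #2.
Others (#3, #4, #6, #7, #8, #10) are each worse than #2 on at least one objective.

#1, #5, #9, #11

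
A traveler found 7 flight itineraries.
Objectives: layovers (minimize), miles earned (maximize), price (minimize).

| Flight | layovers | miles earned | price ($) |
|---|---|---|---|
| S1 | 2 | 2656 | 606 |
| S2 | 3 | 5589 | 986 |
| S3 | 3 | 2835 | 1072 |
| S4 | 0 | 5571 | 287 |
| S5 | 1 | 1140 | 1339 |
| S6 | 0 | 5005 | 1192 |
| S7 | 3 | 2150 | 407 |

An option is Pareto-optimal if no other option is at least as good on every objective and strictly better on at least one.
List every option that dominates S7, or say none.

S4: layovers 0≤3, miles earned 5571≥2150, price 287≤407 — dominates S7.
Others (S1, S2, S3, S5, S6) are each worse than S7 on at least one objective.

S4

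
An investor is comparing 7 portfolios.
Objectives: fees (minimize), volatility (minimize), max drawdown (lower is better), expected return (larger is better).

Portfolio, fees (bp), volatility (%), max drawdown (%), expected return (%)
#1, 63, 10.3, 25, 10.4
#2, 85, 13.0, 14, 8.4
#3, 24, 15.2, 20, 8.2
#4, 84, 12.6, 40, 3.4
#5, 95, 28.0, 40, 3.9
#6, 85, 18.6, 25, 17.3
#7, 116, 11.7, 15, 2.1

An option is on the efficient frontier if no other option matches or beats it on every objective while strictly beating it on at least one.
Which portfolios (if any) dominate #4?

#1: fees 63≤84, volatility 10.3≤12.6, max drawdown 25≤40, expected return 10.4≥3.4 — dominates #4.
Others (#2, #3, #5, #6, #7) are each worse than #4 on at least one objective.

#1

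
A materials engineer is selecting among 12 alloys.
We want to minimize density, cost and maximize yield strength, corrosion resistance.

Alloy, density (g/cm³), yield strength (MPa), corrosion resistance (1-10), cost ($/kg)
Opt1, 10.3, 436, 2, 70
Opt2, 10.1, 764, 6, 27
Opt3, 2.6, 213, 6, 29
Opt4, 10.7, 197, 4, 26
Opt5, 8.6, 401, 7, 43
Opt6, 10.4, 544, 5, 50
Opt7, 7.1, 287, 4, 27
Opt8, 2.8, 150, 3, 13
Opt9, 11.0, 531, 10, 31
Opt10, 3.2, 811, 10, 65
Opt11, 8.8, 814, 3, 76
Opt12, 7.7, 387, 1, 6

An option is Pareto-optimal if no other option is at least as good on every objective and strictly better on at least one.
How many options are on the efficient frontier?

Opt1: dominated by Opt2 (density 10.1≤10.3, yield strength 764≥436, corrosion resistance 6≥2, cost 27≤70).
Opt2: not dominated.
Opt3: not dominated (best density).
Opt4: not dominated.
Opt5: not dominated.
Opt6: dominated by Opt2 (density 10.1≤10.4, yield strength 764≥544, corrosion resistance 6≥5, cost 27≤50).
Opt7: not dominated.
Opt8: not dominated.
Opt9: not dominated.
Opt10: not dominated.
Opt11: not dominated (best yield strength).
Opt12: not dominated (best cost).
Pareto-optimal: Opt2, Opt3, Opt4, Opt5, Opt7, Opt8, Opt9, Opt10, Opt11, Opt12 → 10.

10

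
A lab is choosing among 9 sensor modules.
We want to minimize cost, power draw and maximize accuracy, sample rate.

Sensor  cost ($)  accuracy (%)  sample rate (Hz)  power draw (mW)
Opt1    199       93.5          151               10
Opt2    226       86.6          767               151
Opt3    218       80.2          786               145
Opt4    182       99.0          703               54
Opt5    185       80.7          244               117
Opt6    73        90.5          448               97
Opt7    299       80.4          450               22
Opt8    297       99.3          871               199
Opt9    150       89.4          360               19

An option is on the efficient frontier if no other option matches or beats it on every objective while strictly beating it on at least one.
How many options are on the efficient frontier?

Opt1: not dominated (best power draw).
Opt2: not dominated.
Opt3: not dominated.
Opt4: not dominated.
Opt5: dominated by Opt4 (cost 182≤185, accuracy 99.0≥80.7, sample rate 703≥244, power draw 54≤117).
Opt6: not dominated (best cost).
Opt7: not dominated.
Opt8: not dominated (best accuracy).
Opt9: not dominated.
Pareto-optimal: Opt1, Opt2, Opt3, Opt4, Opt6, Opt7, Opt8, Opt9 → 8.

8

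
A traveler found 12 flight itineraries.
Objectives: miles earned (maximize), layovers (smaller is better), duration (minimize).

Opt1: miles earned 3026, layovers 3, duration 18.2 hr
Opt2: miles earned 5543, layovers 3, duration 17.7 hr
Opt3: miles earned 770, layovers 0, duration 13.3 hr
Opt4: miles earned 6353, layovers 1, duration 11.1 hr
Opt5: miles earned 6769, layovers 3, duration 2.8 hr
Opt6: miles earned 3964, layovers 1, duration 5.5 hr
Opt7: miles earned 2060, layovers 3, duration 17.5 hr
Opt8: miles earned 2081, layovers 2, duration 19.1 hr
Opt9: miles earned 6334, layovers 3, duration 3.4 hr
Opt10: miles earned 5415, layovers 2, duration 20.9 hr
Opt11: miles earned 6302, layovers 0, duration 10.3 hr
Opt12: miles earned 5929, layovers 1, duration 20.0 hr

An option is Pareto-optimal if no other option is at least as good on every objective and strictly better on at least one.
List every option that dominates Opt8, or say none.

Opt4: miles earned 6353≥2081, layovers 1≤2, duration 11.1≤19.1 — dominates Opt8.
Opt6: miles earned 3964≥2081, layovers 1≤2, duration 5.5≤19.1 — dominates Opt8.
Opt11: miles earned 6302≥2081, layovers 0≤2, duration 10.3≤19.1 — dominates Opt8.
Others (Opt1, Opt2, Opt3, Opt5, Opt7, Opt9, Opt10, Opt12) are each worse than Opt8 on at least one objective.

Opt4, Opt6, Opt11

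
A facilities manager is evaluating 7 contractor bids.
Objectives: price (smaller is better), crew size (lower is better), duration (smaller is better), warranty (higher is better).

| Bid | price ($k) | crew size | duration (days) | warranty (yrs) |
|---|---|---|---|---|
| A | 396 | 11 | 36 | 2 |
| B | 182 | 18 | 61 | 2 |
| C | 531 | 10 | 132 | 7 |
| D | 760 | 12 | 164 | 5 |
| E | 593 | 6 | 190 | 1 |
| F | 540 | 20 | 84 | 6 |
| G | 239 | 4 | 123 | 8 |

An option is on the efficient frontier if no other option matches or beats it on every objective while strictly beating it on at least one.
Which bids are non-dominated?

A: not dominated (best duration).
B: not dominated (best price).
C: dominated by G (price 239≤531, crew size 4≤10, duration 123≤132, warranty 8≥7).
D: dominated by C (price 531≤760, crew size 10≤12, duration 132≤164, warranty 7≥5).
E: dominated by G (price 239≤593, crew size 4≤6, duration 123≤190, warranty 8≥1).
F: not dominated.
G: not dominated (best crew size).

A, B, F, G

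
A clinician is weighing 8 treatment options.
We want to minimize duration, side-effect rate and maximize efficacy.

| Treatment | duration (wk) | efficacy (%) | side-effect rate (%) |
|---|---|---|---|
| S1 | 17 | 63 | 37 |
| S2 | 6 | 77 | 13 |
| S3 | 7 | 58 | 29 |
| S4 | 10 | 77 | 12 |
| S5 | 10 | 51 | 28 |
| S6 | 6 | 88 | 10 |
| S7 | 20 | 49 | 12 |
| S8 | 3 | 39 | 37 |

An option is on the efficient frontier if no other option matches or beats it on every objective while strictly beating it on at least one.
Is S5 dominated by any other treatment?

S2 vs S5: duration 6≤10, efficacy 77≥51, side-effect rate 13≤28 — S2 is at least as good on every objective and strictly better on at least one, so S2 dominates S5.

Yes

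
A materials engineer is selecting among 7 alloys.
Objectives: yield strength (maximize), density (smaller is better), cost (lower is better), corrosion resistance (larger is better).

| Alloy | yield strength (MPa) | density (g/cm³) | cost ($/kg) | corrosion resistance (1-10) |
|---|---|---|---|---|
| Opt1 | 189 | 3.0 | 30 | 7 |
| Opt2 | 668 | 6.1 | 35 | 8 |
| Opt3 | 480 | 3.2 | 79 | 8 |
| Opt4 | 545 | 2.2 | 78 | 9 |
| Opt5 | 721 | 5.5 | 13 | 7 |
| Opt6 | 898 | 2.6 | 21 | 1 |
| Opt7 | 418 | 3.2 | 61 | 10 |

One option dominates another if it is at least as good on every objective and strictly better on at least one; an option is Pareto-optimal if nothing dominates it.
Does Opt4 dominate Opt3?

Opt4 vs Opt3: yield strength 545≥480, density 2.2≤3.2, cost 78≤79, corrosion resistance 9≥8 — Opt4 is at least as good on every objective with at least one strict improvement.

Yes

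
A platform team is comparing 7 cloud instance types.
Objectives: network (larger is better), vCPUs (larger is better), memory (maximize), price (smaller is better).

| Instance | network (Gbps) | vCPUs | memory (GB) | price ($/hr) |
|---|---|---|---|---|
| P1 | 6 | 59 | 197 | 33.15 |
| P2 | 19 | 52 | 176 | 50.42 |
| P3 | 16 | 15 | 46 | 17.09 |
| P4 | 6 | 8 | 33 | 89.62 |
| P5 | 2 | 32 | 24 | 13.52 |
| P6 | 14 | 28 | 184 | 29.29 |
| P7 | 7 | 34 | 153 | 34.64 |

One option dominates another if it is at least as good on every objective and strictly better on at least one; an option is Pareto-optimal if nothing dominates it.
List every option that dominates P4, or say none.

P1, P2, P3, P6, P7

P1: network 6≥6, vCPUs 59≥8, memory 197≥33, price 33.15≤89.62 — dominates P4.
P2: network 19≥6, vCPUs 52≥8, memory 176≥33, price 50.42≤89.62 — dominates P4.
P3: network 16≥6, vCPUs 15≥8, memory 46≥33, price 17.09≤89.62 — dominates P4.
P6: network 14≥6, vCPUs 28≥8, memory 184≥33, price 29.29≤89.62 — dominates P4.
P7: network 7≥6, vCPUs 34≥8, memory 153≥33, price 34.64≤89.62 — dominates P4.
Others (P5) are each worse than P4 on at least one objective.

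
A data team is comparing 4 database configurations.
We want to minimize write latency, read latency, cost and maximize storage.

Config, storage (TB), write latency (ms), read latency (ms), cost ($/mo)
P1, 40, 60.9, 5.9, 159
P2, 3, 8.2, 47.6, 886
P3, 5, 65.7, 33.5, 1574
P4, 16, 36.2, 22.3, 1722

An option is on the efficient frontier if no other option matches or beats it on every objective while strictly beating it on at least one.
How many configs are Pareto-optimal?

3

P1: not dominated (best storage).
P2: not dominated (best write latency).
P3: dominated by P1 (storage 40≥5, write latency 60.9≤65.7, read latency 5.9≤33.5, cost 159≤1574).
P4: not dominated.
Pareto-optimal: P1, P2, P4 → 3.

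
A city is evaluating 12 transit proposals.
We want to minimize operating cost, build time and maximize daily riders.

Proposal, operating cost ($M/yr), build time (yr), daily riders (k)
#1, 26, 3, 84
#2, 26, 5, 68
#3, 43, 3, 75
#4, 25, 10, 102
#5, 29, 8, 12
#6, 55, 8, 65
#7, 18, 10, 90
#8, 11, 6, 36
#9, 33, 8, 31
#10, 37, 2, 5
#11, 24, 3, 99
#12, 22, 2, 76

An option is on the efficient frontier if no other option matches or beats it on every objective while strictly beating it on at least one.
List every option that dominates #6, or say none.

#1: operating cost 26≤55, build time 3≤8, daily riders 84≥65 — dominates #6.
#2: operating cost 26≤55, build time 5≤8, daily riders 68≥65 — dominates #6.
#3: operating cost 43≤55, build time 3≤8, daily riders 75≥65 — dominates #6.
#11: operating cost 24≤55, build time 3≤8, daily riders 99≥65 — dominates #6.
#12: operating cost 22≤55, build time 2≤8, daily riders 76≥65 — dominates #6.
Others (#4, #5, #7, #8, #9, #10) are each worse than #6 on at least one objective.

#1, #2, #3, #11, #12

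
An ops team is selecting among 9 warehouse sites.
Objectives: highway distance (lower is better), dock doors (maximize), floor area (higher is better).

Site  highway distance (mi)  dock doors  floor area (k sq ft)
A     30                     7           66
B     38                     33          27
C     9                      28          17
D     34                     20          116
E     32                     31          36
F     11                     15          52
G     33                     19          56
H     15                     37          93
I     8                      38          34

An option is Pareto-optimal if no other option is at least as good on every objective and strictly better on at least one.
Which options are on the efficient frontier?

D, F, H, I

A: dominated by H (highway distance 15≤30, dock doors 37≥7, floor area 93≥66).
B: dominated by H (highway distance 15≤38, dock doors 37≥33, floor area 93≥27).
C: dominated by I (highway distance 8≤9, dock doors 38≥28, floor area 34≥17).
D: not dominated (best floor area).
E: dominated by H (highway distance 15≤32, dock doors 37≥31, floor area 93≥36).
F: not dominated.
G: dominated by H (highway distance 15≤33, dock doors 37≥19, floor area 93≥56).
H: not dominated.
I: not dominated (best highway distance).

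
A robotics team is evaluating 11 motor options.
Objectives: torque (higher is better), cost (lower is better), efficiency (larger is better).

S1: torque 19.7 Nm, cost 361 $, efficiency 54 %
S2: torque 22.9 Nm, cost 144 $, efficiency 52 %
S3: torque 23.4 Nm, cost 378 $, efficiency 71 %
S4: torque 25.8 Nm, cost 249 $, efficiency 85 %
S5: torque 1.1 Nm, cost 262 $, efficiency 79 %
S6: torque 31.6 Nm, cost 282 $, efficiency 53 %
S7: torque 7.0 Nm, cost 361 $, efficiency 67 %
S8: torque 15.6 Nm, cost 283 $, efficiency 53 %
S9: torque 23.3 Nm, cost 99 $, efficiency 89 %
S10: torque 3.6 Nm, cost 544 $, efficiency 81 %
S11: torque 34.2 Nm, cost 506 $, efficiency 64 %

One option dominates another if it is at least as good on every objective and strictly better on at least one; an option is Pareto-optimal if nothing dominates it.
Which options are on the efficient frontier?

S1: dominated by S4 (torque 25.8≥19.7, cost 249≤361, efficiency 85≥54).
S2: dominated by S9 (torque 23.3≥22.9, cost 99≤144, efficiency 89≥52).
S3: dominated by S4 (torque 25.8≥23.4, cost 249≤378, efficiency 85≥71).
S4: not dominated.
S5: dominated by S4 (torque 25.8≥1.1, cost 249≤262, efficiency 85≥79).
S6: not dominated.
S7: dominated by S4 (torque 25.8≥7.0, cost 249≤361, efficiency 85≥67).
S8: dominated by S4 (torque 25.8≥15.6, cost 249≤283, efficiency 85≥53).
S9: not dominated (best cost).
S10: dominated by S4 (torque 25.8≥3.6, cost 249≤544, efficiency 85≥81).
S11: not dominated (best torque).

S4, S6, S9, S11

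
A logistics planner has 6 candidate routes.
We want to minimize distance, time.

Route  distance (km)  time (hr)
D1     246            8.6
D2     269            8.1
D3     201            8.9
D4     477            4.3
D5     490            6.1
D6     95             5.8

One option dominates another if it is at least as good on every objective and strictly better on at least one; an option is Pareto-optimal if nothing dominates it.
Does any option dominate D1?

D6 vs D1: distance 95≤246, time 5.8≤8.6 — D6 is at least as good on every objective and strictly better on at least one, so D6 dominates D1.

Yes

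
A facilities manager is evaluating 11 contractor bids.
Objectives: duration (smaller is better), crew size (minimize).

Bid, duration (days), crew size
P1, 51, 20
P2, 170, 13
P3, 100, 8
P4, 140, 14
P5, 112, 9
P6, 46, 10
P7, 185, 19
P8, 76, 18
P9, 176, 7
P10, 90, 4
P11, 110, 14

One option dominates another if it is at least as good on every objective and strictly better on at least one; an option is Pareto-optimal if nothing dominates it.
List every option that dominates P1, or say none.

P6: duration 46≤51, crew size 10≤20 — dominates P1.
Others (P2, P3, P4, P5, P7, P8, P9, P10, P11) are each worse than P1 on at least one objective.

P6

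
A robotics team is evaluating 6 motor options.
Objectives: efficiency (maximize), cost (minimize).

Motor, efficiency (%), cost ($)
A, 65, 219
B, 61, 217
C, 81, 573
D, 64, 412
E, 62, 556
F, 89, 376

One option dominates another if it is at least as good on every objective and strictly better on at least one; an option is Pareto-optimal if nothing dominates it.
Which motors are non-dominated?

A: not dominated.
B: not dominated (best cost).
C: dominated by F (efficiency 89≥81, cost 376≤573).
D: dominated by A (efficiency 65≥64, cost 219≤412).
E: dominated by A (efficiency 65≥62, cost 219≤556).
F: not dominated (best efficiency).

A, B, F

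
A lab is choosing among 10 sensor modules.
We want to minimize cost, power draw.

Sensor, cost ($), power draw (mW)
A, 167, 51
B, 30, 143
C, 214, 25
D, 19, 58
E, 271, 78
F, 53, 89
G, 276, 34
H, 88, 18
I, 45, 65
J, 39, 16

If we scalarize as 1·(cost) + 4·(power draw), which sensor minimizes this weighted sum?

A: 1·167 + 4·51 = 371
B: 1·30 + 4·143 = 602
C: 1·214 + 4·25 = 314
D: 1·19 + 4·58 = 251
E: 1·271 + 4·78 = 583
F: 1·53 + 4·89 = 409
G: 1·276 + 4·34 = 412
H: 1·88 + 4·18 = 160
I: 1·45 + 4·65 = 305
J: 1·39 + 4·16 = 103
Lowest: J at 103.

J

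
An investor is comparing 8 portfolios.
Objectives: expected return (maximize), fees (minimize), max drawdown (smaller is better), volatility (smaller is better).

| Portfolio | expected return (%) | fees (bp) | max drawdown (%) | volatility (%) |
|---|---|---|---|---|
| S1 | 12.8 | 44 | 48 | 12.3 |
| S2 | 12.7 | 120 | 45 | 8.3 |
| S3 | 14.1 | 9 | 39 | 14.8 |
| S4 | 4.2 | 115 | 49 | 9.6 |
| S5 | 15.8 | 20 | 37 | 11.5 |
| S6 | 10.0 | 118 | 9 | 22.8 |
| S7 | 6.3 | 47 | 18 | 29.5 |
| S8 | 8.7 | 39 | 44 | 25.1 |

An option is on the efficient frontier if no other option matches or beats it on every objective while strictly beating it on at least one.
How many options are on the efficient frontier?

S1: dominated by S5 (expected return 15.8≥12.8, fees 20≤44, max drawdown 37≤48, volatility 11.5≤12.3).
S2: not dominated (best volatility).
S3: not dominated (best fees).
S4: not dominated.
S5: not dominated (best expected return).
S6: not dominated (best max drawdown).
S7: not dominated.
S8: dominated by S3 (expected return 14.1≥8.7, fees 9≤39, max drawdown 39≤44, volatility 14.8≤25.1).
Pareto-optimal: S2, S3, S4, S5, S6, S7 → 6.

6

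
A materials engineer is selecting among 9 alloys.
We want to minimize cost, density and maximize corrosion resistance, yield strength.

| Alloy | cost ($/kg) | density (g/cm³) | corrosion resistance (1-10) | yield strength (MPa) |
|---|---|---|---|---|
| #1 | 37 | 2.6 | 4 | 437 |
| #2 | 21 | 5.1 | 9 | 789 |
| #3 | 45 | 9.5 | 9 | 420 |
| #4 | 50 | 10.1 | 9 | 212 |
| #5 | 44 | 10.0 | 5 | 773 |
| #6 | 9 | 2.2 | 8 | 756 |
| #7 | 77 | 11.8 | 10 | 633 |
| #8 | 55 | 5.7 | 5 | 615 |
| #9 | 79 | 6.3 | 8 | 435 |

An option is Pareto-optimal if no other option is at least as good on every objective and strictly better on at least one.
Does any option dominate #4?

#2 vs #4: cost 21≤50, density 5.1≤10.1, corrosion resistance 9≥9, yield strength 789≥212 — #2 is at least as good on every objective and strictly better on at least one, so #2 dominates #4.

Yes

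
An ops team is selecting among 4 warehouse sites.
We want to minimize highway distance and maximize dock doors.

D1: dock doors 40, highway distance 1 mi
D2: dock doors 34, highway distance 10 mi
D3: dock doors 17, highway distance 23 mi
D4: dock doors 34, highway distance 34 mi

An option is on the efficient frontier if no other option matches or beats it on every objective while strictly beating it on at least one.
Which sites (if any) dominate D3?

D1, D2

D1: dock doors 40≥17, highway distance 1≤23 — dominates D3.
D2: dock doors 34≥17, highway distance 10≤23 — dominates D3.
Others (D4) are each worse than D3 on at least one objective.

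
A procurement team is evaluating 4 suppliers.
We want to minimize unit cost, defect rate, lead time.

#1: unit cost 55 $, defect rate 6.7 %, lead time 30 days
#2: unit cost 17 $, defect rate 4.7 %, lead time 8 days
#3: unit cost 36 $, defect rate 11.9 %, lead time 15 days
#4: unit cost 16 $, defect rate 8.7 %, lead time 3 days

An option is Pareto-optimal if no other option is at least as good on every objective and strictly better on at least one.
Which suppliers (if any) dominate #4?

none

#1: worse on unit cost (55 vs 16).
#2: worse on unit cost (17 vs 16).
#3: worse on unit cost (36 vs 16).
No option dominates #4.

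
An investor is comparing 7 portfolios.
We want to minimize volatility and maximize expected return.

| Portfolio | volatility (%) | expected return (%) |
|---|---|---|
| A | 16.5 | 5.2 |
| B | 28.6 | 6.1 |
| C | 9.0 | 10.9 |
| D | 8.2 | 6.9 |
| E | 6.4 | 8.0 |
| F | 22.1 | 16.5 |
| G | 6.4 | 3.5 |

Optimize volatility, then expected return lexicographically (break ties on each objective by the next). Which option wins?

E

First minimize volatility: best is 6.4, kept {E, G}.
Then maximize expected return: best is 8.0, kept {E}.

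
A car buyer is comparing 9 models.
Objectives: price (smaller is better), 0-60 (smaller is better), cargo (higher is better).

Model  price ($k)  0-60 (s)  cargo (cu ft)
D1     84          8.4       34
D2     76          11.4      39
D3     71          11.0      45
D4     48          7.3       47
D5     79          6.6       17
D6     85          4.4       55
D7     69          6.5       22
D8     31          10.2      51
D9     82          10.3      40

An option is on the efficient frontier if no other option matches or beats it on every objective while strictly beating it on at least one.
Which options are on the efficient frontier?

D1: dominated by D4 (price 48≤84, 0-60 7.3≤8.4, cargo 47≥34).
D2: dominated by D3 (price 71≤76, 0-60 11.0≤11.4, cargo 45≥39).
D3: dominated by D4 (price 48≤71, 0-60 7.3≤11.0, cargo 47≥45).
D4: not dominated.
D5: dominated by D7 (price 69≤79, 0-60 6.5≤6.6, cargo 22≥17).
D6: not dominated (best 0-60).
D7: not dominated.
D8: not dominated (best price).
D9: dominated by D4 (price 48≤82, 0-60 7.3≤10.3, cargo 47≥40).

D4, D6, D7, D8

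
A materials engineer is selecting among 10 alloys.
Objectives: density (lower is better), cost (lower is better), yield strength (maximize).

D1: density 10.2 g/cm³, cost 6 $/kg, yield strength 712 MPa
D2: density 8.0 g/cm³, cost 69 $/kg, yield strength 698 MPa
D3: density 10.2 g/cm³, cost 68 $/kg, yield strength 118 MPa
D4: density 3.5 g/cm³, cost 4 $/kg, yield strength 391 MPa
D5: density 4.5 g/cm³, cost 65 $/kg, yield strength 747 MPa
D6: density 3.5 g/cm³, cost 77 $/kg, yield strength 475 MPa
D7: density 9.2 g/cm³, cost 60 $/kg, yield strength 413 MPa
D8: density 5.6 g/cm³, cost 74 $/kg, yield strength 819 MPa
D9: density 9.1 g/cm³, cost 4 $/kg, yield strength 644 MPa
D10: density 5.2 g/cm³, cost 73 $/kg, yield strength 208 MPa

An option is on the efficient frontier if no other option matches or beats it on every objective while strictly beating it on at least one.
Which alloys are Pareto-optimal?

D1, D4, D5, D6, D8, D9

D1: not dominated.
D2: dominated by D5 (density 4.5≤8.0, cost 65≤69, yield strength 747≥698).
D3: dominated by D1 (density 10.2≤10.2, cost 6≤68, yield strength 712≥118).
D4: not dominated.
D5: not dominated.
D6: not dominated.
D7: dominated by D9 (density 9.1≤9.2, cost 4≤60, yield strength 644≥413).
D8: not dominated (best yield strength).
D9: not dominated.
D10: dominated by D4 (density 3.5≤5.2, cost 4≤73, yield strength 391≥208).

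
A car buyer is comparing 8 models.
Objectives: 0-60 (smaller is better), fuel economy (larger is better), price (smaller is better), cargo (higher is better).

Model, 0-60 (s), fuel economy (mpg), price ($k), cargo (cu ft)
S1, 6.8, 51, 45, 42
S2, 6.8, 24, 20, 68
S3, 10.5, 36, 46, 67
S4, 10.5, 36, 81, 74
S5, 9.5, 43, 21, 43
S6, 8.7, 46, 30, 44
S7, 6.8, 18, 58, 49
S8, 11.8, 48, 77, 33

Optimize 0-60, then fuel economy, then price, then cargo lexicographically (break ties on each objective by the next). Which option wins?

First minimize 0-60: best is 6.8, kept {S1, S2, S7}.
Then maximize fuel economy: best is 51, kept {S1}.

S1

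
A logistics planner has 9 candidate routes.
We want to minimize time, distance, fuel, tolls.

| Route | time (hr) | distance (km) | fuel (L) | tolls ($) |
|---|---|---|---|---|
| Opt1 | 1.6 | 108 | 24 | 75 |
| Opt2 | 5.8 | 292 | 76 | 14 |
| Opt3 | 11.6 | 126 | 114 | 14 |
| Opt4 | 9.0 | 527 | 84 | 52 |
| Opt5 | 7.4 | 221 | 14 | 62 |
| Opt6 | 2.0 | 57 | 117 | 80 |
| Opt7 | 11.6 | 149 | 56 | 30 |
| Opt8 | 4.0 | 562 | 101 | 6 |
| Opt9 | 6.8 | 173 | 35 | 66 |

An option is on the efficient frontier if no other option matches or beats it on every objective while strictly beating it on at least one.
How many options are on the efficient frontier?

8

Opt1: not dominated (best time).
Opt2: not dominated.
Opt3: not dominated.
Opt4: dominated by Opt2 (time 5.8≤9.0, distance 292≤527, fuel 76≤84, tolls 14≤52).
Opt5: not dominated (best fuel).
Opt6: not dominated (best distance).
Opt7: not dominated.
Opt8: not dominated (best tolls).
Opt9: not dominated.
Pareto-optimal: Opt1, Opt2, Opt3, Opt5, Opt6, Opt7, Opt8, Opt9 → 8.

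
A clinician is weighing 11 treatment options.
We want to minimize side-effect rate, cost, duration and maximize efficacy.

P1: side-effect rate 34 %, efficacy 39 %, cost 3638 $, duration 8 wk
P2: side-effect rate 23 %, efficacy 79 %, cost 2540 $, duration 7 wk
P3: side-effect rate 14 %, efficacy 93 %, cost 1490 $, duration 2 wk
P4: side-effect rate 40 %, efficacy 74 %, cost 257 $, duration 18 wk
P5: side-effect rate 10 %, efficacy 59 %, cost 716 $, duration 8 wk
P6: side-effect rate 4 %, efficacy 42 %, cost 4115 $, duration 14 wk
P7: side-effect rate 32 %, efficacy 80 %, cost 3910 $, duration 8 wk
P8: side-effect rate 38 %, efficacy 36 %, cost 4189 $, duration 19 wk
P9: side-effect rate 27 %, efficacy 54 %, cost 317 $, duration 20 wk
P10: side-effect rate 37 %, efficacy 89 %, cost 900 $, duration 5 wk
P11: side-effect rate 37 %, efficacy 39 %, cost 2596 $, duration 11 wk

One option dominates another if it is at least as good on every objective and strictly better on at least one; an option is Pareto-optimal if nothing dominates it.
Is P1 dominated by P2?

P2 vs P1: side-effect rate 23≤34, efficacy 79≥39, cost 2540≤3638, duration 7≤8 — P2 is at least as good on every objective with at least one strict improvement.

Yes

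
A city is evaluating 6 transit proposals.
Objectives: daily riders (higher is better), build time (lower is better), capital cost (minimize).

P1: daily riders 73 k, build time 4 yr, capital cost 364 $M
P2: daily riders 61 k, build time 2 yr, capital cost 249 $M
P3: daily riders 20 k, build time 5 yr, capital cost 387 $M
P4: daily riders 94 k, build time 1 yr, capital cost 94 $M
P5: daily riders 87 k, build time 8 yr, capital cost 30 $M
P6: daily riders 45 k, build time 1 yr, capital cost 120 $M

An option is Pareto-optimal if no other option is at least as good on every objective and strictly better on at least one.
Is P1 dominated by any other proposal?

P4 vs P1: daily riders 94≥73, build time 1≤4, capital cost 94≤364 — P4 is at least as good on every objective and strictly better on at least one, so P4 dominates P1.

Yes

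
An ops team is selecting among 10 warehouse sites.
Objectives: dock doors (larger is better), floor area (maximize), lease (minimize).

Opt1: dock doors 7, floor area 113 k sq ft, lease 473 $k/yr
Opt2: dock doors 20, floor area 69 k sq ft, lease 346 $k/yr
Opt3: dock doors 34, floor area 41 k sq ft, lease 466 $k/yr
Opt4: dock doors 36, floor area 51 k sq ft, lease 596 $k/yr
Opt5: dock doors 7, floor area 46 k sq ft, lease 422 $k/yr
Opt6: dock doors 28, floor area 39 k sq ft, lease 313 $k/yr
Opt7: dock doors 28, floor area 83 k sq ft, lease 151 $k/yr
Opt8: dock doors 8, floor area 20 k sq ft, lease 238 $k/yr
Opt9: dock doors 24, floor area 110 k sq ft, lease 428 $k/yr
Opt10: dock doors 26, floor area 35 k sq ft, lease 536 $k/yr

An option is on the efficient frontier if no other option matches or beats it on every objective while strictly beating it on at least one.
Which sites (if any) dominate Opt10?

Opt3, Opt6, Opt7

Opt3: dock doors 34≥26, floor area 41≥35, lease 466≤536 — dominates Opt10.
Opt6: dock doors 28≥26, floor area 39≥35, lease 313≤536 — dominates Opt10.
Opt7: dock doors 28≥26, floor area 83≥35, lease 151≤536 — dominates Opt10.
Others (Opt1, Opt2, Opt4, Opt5, Opt8, Opt9) are each worse than Opt10 on at least one objective.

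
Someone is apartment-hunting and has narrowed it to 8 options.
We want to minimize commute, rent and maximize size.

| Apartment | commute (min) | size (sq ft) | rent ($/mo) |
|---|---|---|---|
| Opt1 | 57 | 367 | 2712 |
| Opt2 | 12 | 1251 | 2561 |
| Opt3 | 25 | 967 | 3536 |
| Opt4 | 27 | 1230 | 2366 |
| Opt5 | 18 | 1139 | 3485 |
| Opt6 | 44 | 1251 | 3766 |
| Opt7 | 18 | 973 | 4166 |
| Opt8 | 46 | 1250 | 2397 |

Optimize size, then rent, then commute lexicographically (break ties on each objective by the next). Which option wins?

First maximize size: best is 1251, kept {Opt2, Opt6}.
Then minimize rent: best is 2561, kept {Opt2}.

Opt2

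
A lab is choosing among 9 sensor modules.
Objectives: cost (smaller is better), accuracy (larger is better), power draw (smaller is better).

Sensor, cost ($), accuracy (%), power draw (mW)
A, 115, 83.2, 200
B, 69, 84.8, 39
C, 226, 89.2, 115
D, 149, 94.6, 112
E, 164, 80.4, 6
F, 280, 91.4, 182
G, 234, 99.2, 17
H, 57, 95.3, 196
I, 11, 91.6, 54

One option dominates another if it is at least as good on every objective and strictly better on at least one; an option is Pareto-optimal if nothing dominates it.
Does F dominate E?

No

F vs E: F is worse on cost (280 vs 164), so it does not dominate E.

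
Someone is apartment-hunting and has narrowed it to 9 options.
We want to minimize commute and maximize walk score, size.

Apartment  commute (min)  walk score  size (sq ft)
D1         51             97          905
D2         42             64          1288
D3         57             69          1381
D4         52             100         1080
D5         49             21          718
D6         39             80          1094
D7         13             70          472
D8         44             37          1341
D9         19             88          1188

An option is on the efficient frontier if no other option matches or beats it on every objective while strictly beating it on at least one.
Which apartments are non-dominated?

D1: not dominated.
D2: not dominated.
D3: not dominated (best size).
D4: not dominated (best walk score).
D5: dominated by D2 (commute 42≤49, walk score 64≥21, size 1288≥718).
D6: dominated by D9 (commute 19≤39, walk score 88≥80, size 1188≥1094).
D7: not dominated (best commute).
D8: not dominated.
D9: not dominated.

D1, D2, D3, D4, D7, D8, D9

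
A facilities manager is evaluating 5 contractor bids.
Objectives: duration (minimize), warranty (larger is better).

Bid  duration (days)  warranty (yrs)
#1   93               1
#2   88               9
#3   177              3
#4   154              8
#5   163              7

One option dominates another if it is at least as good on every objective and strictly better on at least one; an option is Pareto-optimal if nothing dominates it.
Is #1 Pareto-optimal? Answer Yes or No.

No

#2 vs #1: duration 88≤93, warranty 9≥1 — #2 is at least as good on every objective and strictly better on at least one, so #2 dominates #1.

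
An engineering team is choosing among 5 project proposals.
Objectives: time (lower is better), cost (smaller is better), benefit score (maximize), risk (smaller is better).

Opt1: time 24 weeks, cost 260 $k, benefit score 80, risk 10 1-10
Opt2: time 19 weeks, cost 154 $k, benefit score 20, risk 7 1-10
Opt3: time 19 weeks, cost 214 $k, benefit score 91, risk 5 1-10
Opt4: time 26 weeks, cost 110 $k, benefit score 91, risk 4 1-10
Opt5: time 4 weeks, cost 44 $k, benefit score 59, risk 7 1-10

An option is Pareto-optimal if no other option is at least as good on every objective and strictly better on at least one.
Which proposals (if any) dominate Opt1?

Opt3

Opt3: time 19≤24, cost 214≤260, benefit score 91≥80, risk 5≤10 — dominates Opt1.
Others (Opt2, Opt4, Opt5) are each worse than Opt1 on at least one objective.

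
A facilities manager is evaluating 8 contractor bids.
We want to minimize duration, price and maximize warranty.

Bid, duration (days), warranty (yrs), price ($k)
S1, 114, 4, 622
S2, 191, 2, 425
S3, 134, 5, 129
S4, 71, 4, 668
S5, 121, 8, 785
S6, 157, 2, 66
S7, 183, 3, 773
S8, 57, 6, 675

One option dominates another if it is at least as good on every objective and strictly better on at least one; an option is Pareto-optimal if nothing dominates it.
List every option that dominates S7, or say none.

S1, S3, S4, S8

S1: duration 114≤183, warranty 4≥3, price 622≤773 — dominates S7.
S3: duration 134≤183, warranty 5≥3, price 129≤773 — dominates S7.
S4: duration 71≤183, warranty 4≥3, price 668≤773 — dominates S7.
S8: duration 57≤183, warranty 6≥3, price 675≤773 — dominates S7.
Others (S2, S5, S6) are each worse than S7 on at least one objective.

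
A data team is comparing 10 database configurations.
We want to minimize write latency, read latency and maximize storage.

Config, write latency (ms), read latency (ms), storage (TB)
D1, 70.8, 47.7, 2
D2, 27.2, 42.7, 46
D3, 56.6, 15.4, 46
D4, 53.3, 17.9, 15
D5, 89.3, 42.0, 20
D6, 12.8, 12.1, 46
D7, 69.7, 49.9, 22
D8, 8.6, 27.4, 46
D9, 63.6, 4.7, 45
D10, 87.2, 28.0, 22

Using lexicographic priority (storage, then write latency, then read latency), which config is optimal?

D8

First maximize storage: best is 46, kept {D2, D3, D6, D8}.
Then minimize write latency: best is 8.6, kept {D8}.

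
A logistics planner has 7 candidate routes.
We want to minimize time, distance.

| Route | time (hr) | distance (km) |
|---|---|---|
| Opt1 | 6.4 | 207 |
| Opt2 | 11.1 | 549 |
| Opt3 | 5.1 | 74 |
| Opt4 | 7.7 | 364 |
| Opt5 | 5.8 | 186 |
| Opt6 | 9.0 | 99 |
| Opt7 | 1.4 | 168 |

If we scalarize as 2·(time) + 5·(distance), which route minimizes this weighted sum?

Opt1: 2·6.4 + 5·207 = 1047.8
Opt2: 2·11.1 + 5·549 = 2767.2
Opt3: 2·5.1 + 5·74 = 380.2
Opt4: 2·7.7 + 5·364 = 1835.4
Opt5: 2·5.8 + 5·186 = 941.6
Opt6: 2·9.0 + 5·99 = 513.0
Opt7: 2·1.4 + 5·168 = 842.8
Lowest: Opt3 at 380.2.

Opt3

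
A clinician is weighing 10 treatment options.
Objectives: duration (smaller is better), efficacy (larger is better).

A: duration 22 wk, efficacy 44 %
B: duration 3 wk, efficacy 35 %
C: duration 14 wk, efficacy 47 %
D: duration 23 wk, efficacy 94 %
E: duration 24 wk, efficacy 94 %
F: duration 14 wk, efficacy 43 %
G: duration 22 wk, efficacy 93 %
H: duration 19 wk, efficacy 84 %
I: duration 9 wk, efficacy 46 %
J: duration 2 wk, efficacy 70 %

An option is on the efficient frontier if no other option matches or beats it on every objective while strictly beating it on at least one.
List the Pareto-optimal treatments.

A: dominated by C (duration 14≤22, efficacy 47≥44).
B: dominated by J (duration 2≤3, efficacy 70≥35).
C: dominated by J (duration 2≤14, efficacy 70≥47).
D: not dominated.
E: dominated by D (duration 23≤24, efficacy 94≥94).
F: dominated by C (duration 14≤14, efficacy 47≥43).
G: not dominated.
H: not dominated.
I: dominated by J (duration 2≤9, efficacy 70≥46).
J: not dominated (best duration).

D, G, H, J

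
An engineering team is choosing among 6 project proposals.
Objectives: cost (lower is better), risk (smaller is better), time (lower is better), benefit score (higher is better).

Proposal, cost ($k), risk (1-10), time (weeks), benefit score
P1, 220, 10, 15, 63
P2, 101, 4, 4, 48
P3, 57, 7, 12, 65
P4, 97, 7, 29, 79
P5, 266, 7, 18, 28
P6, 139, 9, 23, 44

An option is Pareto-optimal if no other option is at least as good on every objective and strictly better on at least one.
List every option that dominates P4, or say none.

none

P1: worse on cost (220 vs 97).
P2: worse on cost (101 vs 97).
P3: worse on benefit score (65 vs 79).
P5: worse on cost (266 vs 97).
P6: worse on cost (139 vs 97).
No option dominates P4.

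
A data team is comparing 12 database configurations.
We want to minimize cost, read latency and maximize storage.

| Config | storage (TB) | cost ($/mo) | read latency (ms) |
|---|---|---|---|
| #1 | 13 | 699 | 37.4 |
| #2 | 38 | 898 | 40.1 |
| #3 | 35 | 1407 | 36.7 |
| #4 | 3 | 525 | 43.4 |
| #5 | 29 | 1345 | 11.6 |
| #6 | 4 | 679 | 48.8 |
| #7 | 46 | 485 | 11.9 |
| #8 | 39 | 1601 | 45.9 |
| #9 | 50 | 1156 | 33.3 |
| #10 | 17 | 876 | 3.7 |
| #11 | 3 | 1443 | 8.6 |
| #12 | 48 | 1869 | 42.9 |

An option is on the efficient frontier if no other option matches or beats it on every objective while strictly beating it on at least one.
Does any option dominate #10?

No

#1: worse on storage (13 vs 17).
#2: worse on cost (898 vs 876).
#3: worse on cost (1407 vs 876).
#4: worse on storage (3 vs 17).
#5: worse on cost (1345 vs 876).
#6: worse on storage (4 vs 17).
#7: worse on read latency (11.9 vs 3.7).
#8: worse on cost (1601 vs 876).
#9: worse on cost (1156 vs 876).
#11: worse on storage (3 vs 17).
#12: worse on cost (1869 vs 876).
No option is at least as good as #10 on every objective and strictly better on one.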